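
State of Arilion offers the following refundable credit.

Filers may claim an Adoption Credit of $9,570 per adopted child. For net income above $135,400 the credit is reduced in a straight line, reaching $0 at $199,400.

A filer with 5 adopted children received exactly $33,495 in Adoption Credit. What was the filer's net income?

Full credit = 5 × $9,570 = $47,850.
$33,495 is 33,495/47,850 of the full $47,850, so 14,355/47,850 of the $64,000 range has been used: income = $135,400 + $64,000 × 14,355/47,850 = $154,600.

$154,600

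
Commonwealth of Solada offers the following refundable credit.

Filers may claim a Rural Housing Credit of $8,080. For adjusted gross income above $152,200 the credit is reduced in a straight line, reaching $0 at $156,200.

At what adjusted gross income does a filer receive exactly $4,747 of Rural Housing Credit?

$4,747 is 4,747/8,080 of the full $8,080, so 3,333/8,080 of the $4,000 range has been used: income = $152,200 + $4,000 × 3,333/8,080 = $153,850.

$153,850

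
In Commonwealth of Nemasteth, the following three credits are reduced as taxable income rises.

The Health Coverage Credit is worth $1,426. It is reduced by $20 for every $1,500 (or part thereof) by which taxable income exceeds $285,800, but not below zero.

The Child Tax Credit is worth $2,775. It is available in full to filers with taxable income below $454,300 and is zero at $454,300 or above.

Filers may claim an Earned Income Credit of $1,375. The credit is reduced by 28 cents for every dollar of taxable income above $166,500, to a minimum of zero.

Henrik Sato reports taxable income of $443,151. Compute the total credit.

Health Coverage Credit: income exceeds $285,800 by $157,351 → 105 increments × $20 = $2,100 ≥ base, so the credit is $0.
Child Tax Credit: $443,151 is below the $454,300 cutoff, so the full $2,775 applies.
Earned Income Credit: 28% of the $276,651 excess over $166,500 is $77,462.28 ≥ base, so the credit is $0.
Total: $0 + $2,775 + $0 = $2,775.

$2,775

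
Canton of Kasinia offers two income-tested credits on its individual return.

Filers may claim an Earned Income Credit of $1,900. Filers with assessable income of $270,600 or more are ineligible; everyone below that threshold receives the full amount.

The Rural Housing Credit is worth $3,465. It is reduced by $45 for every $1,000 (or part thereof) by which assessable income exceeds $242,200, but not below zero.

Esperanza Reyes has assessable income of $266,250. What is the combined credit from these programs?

Earned Income Credit: $266,250 is below the $270,600 cutoff, so the full $1,900 applies.
Rural Housing Credit: income exceeds $242,200 by $24,050, which is 25 full-or-partial $1,000 increments; reduction = 25 × $45 = $1,125, leaving $2,340.
Total: $1,900 + $2,340 = $4,240.

$4,240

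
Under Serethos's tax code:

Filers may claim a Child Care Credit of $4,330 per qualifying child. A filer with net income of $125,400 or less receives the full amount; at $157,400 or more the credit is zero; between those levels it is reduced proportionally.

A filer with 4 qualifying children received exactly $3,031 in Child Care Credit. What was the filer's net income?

$151,800

Full credit = 4 × $4,330 = $17,320.
$3,031 is 3,031/17,320 of the full $17,320, so 14,289/17,320 of the $32,000 range has been used: income = $125,400 + $32,000 × 14,289/17,320 = $151,800.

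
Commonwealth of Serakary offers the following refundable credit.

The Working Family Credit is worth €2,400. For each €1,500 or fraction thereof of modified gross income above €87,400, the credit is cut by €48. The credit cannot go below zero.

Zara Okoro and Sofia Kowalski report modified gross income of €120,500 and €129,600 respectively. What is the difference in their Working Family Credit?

€288

Zara (€120,500): Working Family Credit: income exceeds €87,400 by €33,100, which is 23 full-or-partial €1,500 increments; reduction = 23 × €48 = €1,104, leaving €1,296.
Sofia (€129,600): Working Family Credit: income exceeds €87,400 by €42,200, which is 29 full-or-partial €1,500 increments; reduction = 29 × €48 = €1,392, leaving €1,008.
Difference: |€1,296 − €1,008| = €288.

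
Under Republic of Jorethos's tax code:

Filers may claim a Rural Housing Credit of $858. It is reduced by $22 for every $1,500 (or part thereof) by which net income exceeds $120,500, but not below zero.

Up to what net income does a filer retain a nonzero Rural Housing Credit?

After 38 increments the reduction is 38 × $22 = $836, leaving $22; one more increment wipes it out. Increment 38 ends at excess 38 × $1,500 = $57,000, so the highest qualifying income is $120,500 + $57,000 = $177,500.

$177,500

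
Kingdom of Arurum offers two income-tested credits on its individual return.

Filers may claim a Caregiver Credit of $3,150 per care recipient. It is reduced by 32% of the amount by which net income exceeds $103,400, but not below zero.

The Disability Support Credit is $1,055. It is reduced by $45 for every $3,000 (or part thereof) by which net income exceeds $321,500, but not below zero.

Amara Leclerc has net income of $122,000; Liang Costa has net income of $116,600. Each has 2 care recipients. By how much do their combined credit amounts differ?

$1,728

Amara ($122,000): Caregiver Credit: base = 2 × $3,150 = $6,300. 32% of the $18,600 excess over $103,400 is $5,952; credit = $6,300 − $5,952 = $348. Disability Support Credit: $122,000 is at or below the $321,500 threshold, so the full $1,055 applies. total $348 + $1,055 = $1,403
Liang ($116,600): Caregiver Credit: base = 2 × $3,150 = $6,300. 32% of the $13,200 excess over $103,400 is $4,224; credit = $6,300 − $4,224 = $2,076. Disability Support Credit: $116,600 is at or below the $321,500 threshold, so the full $1,055 applies. total $2,076 + $1,055 = $3,131
Difference: |$1,403 − $3,131| = $1,728.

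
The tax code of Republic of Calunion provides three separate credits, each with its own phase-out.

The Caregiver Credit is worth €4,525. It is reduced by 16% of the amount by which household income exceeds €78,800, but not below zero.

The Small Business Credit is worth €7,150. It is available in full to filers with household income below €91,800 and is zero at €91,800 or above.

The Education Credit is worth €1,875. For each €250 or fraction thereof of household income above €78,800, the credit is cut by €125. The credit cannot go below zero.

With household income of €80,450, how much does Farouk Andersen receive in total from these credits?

Caregiver Credit: 16% of the €1,650 excess over €78,800 is €264; credit = €4,525 − €264 = €4,261.
Small Business Credit: €80,450 is below the €91,800 cutoff, so the full €7,150 applies.
Education Credit: income exceeds €78,800 by €1,650, which is 7 full-or-partial €250 increments; reduction = 7 × €125 = €875, leaving €1,000.
Total: €4,261 + €7,150 + €1,000 = €12,411.

€12,411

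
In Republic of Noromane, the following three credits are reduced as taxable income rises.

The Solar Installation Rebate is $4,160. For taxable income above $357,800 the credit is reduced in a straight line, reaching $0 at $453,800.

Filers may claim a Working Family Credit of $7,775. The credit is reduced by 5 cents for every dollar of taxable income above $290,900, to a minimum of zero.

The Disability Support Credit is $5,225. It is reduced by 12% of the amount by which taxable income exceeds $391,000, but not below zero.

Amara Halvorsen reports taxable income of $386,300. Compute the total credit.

$11,155

Solar Installation Rebate: $386,300 is $28,500 into a $96,000 phase-out range, leaving 67,500/96,000 of the credit: $4,160 × 67,500/96,000 = $2,925.
Working Family Credit: 5% of the $95,400 excess over $290,900 is $4,770; credit = $7,775 − $4,770 = $3,005.
Disability Support Credit: $386,300 is at or below the $391,000 threshold, so the full $5,225 applies.
Total: $2,925 + $3,005 + $5,225 = $11,155.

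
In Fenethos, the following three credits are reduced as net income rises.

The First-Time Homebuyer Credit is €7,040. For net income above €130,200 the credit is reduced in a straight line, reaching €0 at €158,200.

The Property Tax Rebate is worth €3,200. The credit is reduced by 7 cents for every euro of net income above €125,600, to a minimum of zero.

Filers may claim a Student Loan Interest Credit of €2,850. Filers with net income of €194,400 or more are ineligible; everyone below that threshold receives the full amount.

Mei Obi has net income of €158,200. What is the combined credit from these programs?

First-Time Homebuyer Credit: €158,200 is at or above €158,200, so the credit is €0.
Property Tax Rebate: 7% of the €32,600 excess over €125,600 is €2,282; credit = €3,200 − €2,282 = €918.
Student Loan Interest Credit: €158,200 is below the €194,400 cutoff, so the full €2,850 applies.
Total: €0 + €918 + €2,850 = €3,768.

€3,768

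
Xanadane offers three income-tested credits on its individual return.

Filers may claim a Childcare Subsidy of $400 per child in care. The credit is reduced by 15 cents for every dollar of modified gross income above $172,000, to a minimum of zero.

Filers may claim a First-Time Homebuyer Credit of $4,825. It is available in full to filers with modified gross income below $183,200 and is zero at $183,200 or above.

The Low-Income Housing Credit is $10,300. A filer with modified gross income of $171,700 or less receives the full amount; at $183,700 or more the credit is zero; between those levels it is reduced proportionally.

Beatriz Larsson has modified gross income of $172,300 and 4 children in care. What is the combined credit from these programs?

$16,165

Childcare Subsidy: base = 4 × $400 = $1,600. 15% of the $300 excess over $172,000 is $45; credit = $1,600 − $45 = $1,555.
First-Time Homebuyer Credit: $172,300 is below the $183,200 cutoff, so the full $4,825 applies.
Low-Income Housing Credit: $172,300 is $600 into a $12,000 phase-out range, leaving 11,400/12,000 of the credit: $10,300 × 11,400/12,000 = $9,785.
Total: $1,555 + $4,825 + $9,785 = $16,165.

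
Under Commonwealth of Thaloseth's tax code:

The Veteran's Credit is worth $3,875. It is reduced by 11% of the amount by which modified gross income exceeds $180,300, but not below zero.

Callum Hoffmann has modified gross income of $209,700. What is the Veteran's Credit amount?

$641

Veteran's Credit: 11% of the $29,400 excess over $180,300 is $3,234; credit = $3,875 − $3,234 = $641.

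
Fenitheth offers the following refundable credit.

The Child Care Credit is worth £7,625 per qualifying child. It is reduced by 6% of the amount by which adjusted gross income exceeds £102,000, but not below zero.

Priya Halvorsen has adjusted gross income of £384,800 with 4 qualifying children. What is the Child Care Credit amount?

£13,532

Child Care Credit: base = 4 × £7,625 = £30,500. 6% of the £282,800 excess over £102,000 is £16,968; credit = £30,500 − £16,968 = £13,532.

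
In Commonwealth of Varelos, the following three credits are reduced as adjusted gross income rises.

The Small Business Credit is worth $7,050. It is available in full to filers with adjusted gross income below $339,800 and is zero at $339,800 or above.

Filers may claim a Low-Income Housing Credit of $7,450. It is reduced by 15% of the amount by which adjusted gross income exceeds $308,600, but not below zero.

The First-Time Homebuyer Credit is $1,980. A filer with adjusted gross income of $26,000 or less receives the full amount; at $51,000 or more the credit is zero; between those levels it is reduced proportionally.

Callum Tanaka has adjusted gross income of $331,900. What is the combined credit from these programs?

Small Business Credit: $331,900 is below the $339,800 cutoff, so the full $7,050 applies.
Low-Income Housing Credit: 15% of the $23,300 excess over $308,600 is $3,495; credit = $7,450 − $3,495 = $3,955.
First-Time Homebuyer Credit: $331,900 is at or above $51,000, so the credit is $0.
Total: $7,050 + $3,955 + $0 = $11,005.

$11,005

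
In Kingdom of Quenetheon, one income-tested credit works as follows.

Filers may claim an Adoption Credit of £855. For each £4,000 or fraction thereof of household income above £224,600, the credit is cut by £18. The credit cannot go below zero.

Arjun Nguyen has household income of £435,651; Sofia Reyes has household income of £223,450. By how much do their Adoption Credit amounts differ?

Arjun (£435,651): Adoption Credit: income exceeds £224,600 by £211,051 → 53 increments × £18 = £954 ≥ base, so the credit is £0.
Sofia (£223,450): Adoption Credit: £223,450 is at or below the £224,600 threshold, so the full £855 applies.
Difference: |£0 − £855| = £855.

£855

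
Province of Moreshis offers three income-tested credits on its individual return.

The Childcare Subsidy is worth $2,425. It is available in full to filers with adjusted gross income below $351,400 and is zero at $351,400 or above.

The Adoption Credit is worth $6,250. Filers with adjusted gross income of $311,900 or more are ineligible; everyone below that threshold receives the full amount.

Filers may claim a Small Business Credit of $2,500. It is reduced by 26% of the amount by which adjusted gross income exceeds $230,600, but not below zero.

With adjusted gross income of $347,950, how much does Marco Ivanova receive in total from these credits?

$2,425

Childcare Subsidy: $347,950 is below the $351,400 cutoff, so the full $2,425 applies.
Adoption Credit: $347,950 meets or exceeds the $311,900 cutoff, so the credit is $0.
Small Business Credit: 26% of the $117,350 excess over $230,600 is $30,511 ≥ base, so the credit is $0.
Total: $2,425 + $0 + $0 = $2,425.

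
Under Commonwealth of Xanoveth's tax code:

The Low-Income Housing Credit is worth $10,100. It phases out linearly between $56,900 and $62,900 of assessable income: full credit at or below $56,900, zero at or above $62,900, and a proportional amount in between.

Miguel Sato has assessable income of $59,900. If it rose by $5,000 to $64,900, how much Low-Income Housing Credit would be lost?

At $59,900 — $59,900 is $3,000 into a $6,000 phase-out range, leaving 3,000/6,000 of the credit: $10,100 × 3,000/6,000 = $5,050.
At $64,900 — $64,900 is at or above $62,900, so the credit is $0.
Lost: $5,050 − $0 = $5,050.

$5,050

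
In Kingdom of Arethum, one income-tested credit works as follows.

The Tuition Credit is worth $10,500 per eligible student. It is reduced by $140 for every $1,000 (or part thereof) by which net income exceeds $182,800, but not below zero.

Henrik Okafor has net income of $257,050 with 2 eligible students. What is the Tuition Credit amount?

Tuition Credit: base = 2 × $10,500 = $21,000. income exceeds $182,800 by $74,250, which is 75 full-or-partial $1,000 increments; reduction = 75 × $140 = $10,500, leaving $10,500.

$10,500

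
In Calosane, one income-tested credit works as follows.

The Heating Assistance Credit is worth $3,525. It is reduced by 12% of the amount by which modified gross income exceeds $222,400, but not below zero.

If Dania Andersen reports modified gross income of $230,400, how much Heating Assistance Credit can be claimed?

Heating Assistance Credit: 12% of the $8,000 excess over $222,400 is $960; credit = $3,525 − $960 = $2,565.

$2,565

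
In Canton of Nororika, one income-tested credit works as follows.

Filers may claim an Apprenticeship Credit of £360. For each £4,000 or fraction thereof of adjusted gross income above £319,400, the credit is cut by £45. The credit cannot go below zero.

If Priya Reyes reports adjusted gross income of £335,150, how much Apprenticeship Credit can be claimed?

Apprenticeship Credit: income exceeds £319,400 by £15,750, which is 4 full-or-partial £4,000 increments; reduction = 4 × £45 = £180, leaving £180.

£180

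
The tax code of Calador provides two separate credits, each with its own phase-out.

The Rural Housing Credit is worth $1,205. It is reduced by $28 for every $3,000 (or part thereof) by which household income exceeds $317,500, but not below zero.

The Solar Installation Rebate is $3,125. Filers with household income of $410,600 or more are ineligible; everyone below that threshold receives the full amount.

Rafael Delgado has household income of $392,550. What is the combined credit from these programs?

Rural Housing Credit: income exceeds $317,500 by $75,050, which is 26 full-or-partial $3,000 increments; reduction = 26 × $28 = $728, leaving $477.
Solar Installation Rebate: $392,550 is below the $410,600 cutoff, so the full $3,125 applies.
Total: $477 + $3,125 = $3,602.

$3,602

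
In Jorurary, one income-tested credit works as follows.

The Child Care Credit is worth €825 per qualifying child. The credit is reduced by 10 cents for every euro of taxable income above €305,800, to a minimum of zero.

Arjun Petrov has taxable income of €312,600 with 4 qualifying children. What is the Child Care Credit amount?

€2,620

Child Care Credit: base = 4 × €825 = €3,300. 10% of the €6,800 excess over €305,800 is €680; credit = €3,300 − €680 = €2,620.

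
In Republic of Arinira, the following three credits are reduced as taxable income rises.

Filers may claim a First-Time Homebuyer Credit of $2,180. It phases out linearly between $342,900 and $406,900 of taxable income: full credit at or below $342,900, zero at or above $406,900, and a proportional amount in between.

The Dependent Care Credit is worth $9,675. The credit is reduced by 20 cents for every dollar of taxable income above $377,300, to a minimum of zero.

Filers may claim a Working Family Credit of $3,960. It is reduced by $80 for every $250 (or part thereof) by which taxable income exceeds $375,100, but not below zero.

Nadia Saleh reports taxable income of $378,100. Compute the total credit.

First-Time Homebuyer Credit: $378,100 is $35,200 into a $64,000 phase-out range, leaving 28,800/64,000 of the credit: $2,180 × 28,800/64,000 = $981.
Dependent Care Credit: 20% of the $800 excess over $377,300 is $160; credit = $9,675 − $160 = $9,515.
Working Family Credit: income exceeds $375,100 by $3,000, which is 12 full-or-partial $250 increments; reduction = 12 × $80 = $960, leaving $3,000.
Total: $981 + $9,515 + $3,000 = $13,496.

$13,496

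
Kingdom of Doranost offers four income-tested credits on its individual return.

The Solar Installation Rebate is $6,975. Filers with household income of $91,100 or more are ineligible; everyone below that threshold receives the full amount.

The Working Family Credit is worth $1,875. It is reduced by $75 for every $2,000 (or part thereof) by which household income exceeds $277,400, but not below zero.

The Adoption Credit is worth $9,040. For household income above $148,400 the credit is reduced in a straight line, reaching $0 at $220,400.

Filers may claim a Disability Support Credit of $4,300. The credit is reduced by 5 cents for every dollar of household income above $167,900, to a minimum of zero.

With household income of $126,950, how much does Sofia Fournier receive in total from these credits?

$15,215

Solar Installation Rebate: $126,950 meets or exceeds the $91,100 cutoff, so the credit is $0.
Working Family Credit: $126,950 is at or below the $277,400 threshold, so the full $1,875 applies.
Adoption Credit: $126,950 is at or below the $148,400 threshold, so the full $9,040 applies.
Disability Support Credit: $126,950 is at or below the $167,900 threshold, so the full $4,300 applies.
Total: $0 + $1,875 + $9,040 + $4,300 = $15,215.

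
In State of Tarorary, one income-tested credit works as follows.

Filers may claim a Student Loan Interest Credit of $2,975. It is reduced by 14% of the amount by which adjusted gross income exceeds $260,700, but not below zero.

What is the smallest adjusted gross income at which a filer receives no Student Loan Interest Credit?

$281,950

The credit falls by 14% of each dollar above $260,700, so it reaches zero when the excess is $2,975 / 14% = $21,250: income = $260,700 + $21,250 = $281,950.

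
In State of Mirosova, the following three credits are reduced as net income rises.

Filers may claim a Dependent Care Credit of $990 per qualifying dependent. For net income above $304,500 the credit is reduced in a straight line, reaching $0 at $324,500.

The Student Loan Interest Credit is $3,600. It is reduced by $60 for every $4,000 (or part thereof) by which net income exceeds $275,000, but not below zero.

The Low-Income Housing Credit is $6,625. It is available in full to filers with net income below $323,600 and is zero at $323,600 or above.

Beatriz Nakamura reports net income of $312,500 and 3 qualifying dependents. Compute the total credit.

Dependent Care Credit: base = 3 × $990 = $2,970. $312,500 is $8,000 into a $20,000 phase-out range, leaving 12,000/20,000 of the credit: $2,970 × 12,000/20,000 = $1,782.
Student Loan Interest Credit: income exceeds $275,000 by $37,500, which is 10 full-or-partial $4,000 increments; reduction = 10 × $60 = $600, leaving $3,000.
Low-Income Housing Credit: $312,500 is below the $323,600 cutoff, so the full $6,625 applies.
Total: $1,782 + $3,000 + $6,625 = $11,407.

$11,407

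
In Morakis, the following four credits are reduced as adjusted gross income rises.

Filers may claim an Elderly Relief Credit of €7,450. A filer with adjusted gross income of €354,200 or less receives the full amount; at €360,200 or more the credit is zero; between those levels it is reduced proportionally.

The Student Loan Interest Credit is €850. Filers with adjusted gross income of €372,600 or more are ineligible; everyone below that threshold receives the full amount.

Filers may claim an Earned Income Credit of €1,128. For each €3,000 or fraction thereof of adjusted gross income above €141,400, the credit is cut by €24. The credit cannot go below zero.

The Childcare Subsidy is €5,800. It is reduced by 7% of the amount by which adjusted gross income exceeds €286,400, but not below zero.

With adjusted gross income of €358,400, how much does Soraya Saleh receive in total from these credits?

€3,845

Elderly Relief Credit: €358,400 is €4,200 into a €6,000 phase-out range, leaving 1,800/6,000 of the credit: €7,450 × 1,800/6,000 = €2,235.
Student Loan Interest Credit: €358,400 is below the €372,600 cutoff, so the full €850 applies.
Earned Income Credit: income exceeds €141,400 by €217,000 → 73 increments × €24 = €1,752 ≥ base, so the credit is €0.
Childcare Subsidy: 7% of the €72,000 excess over €286,400 is €5,040; credit = €5,800 − €5,040 = €760.
Total: €2,235 + €850 + €0 + €760 = €3,845.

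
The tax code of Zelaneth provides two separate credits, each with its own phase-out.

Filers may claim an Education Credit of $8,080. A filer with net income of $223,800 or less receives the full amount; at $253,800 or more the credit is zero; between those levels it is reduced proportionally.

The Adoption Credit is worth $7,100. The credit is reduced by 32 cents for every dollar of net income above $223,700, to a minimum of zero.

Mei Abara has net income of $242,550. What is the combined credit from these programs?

$4,098

Education Credit: $242,550 is $18,750 into a $30,000 phase-out range, leaving 11,250/30,000 of the credit: $8,080 × 11,250/30,000 = $3,030.
Adoption Credit: 32% of the $18,850 excess over $223,700 is $6,032; credit = $7,100 − $6,032 = $1,068.
Total: $3,030 + $1,068 = $4,098.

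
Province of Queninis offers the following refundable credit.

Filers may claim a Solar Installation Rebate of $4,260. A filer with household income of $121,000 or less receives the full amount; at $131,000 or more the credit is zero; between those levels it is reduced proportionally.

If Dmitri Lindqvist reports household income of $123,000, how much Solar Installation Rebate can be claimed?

$3,408

Solar Installation Rebate: $123,000 is $2,000 into a $10,000 phase-out range, leaving 8,000/10,000 of the credit: $4,260 × 8,000/10,000 = $3,408.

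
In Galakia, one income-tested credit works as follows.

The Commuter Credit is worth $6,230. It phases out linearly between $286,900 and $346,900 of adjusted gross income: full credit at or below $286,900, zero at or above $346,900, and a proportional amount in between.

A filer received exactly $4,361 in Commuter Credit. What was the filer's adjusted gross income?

$304,900

$4,361 is 4,361/6,230 of the full $6,230, so 1,869/6,230 of the $60,000 range has been used: income = $286,900 + $60,000 × 1,869/6,230 = $304,900.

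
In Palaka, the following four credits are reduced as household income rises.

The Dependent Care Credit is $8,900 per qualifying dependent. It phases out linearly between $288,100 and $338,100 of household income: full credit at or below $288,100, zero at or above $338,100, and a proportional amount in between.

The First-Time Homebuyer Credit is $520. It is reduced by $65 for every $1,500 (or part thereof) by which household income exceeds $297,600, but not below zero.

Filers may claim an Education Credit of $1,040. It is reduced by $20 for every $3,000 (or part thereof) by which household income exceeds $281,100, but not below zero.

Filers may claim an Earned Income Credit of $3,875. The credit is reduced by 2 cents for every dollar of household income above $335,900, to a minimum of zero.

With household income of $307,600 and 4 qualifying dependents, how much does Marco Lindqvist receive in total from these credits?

Dependent Care Credit: base = 4 × $8,900 = $35,600. $307,600 is $19,500 into a $50,000 phase-out range, leaving 30,500/50,000 of the credit: $35,600 × 30,500/50,000 = $21,716.
First-Time Homebuyer Credit: income exceeds $297,600 by $10,000, which is 7 full-or-partial $1,500 increments; reduction = 7 × $65 = $455, leaving $65.
Education Credit: income exceeds $281,100 by $26,500, which is 9 full-or-partial $3,000 increments; reduction = 9 × $20 = $180, leaving $860.
Earned Income Credit: $307,600 is at or below the $335,900 threshold, so the full $3,875 applies.
Total: $21,716 + $65 + $860 + $3,875 = $26,516.

$26,516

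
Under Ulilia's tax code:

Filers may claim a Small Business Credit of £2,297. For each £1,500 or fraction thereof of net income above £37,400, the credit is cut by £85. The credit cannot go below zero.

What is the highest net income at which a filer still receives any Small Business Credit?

£77,900

After 27 increments the reduction is 27 × £85 = £2,295, leaving £2; one more increment wipes it out. Increment 27 ends at excess 27 × £1,500 = £40,500, so the highest qualifying income is £37,400 + £40,500 = £77,900.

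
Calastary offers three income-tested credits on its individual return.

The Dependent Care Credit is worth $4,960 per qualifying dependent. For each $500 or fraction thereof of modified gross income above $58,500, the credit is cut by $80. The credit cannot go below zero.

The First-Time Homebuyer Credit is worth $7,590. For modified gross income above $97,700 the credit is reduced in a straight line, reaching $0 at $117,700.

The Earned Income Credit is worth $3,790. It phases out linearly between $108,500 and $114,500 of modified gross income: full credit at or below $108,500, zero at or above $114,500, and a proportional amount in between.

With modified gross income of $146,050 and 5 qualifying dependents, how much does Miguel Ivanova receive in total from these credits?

Dependent Care Credit: base = 5 × $4,960 = $24,800. income exceeds $58,500 by $87,550, which is 176 full-or-partial $500 increments; reduction = 176 × $80 = $14,080, leaving $10,720.
First-Time Homebuyer Credit: $146,050 is at or above $117,700, so the credit is $0.
Earned Income Credit: $146,050 is at or above $114,500, so the credit is $0.
Total: $10,720 + $0 + $0 = $10,720.

$10,720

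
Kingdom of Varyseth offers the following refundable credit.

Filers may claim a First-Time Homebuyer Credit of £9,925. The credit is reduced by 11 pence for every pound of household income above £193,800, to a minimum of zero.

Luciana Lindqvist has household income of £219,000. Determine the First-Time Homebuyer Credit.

First-Time Homebuyer Credit: 11% of the £25,200 excess over £193,800 is £2,772; credit = £9,925 − £2,772 = £7,153.

£7,153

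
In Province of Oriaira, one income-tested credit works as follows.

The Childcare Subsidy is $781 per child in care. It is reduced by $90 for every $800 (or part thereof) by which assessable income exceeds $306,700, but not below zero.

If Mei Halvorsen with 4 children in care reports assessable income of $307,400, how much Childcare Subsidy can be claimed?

$3,034

Childcare Subsidy: base = 4 × $781 = $3,124. income exceeds $306,700 by $700, which is 1 full-or-partial $800 increment; reduction = 1 × $90 = $90, leaving $3,034.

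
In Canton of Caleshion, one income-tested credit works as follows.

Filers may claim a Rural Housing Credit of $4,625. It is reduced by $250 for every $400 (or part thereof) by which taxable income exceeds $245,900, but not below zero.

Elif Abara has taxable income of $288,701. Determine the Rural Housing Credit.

Rural Housing Credit: income exceeds $245,900 by $42,801 → 108 increments × $250 = $27,000 ≥ base, so the credit is $0.

$0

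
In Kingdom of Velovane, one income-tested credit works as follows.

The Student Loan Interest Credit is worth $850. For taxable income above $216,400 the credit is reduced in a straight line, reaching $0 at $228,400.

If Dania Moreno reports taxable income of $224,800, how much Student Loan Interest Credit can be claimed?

$255

Student Loan Interest Credit: $224,800 is $8,400 into a $12,000 phase-out range, leaving 3,600/12,000 of the credit: $850 × 3,600/12,000 = $255.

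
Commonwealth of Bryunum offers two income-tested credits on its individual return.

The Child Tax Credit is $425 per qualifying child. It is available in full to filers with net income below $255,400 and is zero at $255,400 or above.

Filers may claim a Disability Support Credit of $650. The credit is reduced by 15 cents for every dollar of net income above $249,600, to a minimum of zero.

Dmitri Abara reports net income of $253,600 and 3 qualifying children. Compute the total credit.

$1,325

Child Tax Credit: base = 3 × $425 = $1,275. $253,600 is below the $255,400 cutoff, so the full $1,275 applies.
Disability Support Credit: 15% of the $4,000 excess over $249,600 is $600; credit = $650 − $600 = $50.
Total: $1,275 + $50 = $1,325.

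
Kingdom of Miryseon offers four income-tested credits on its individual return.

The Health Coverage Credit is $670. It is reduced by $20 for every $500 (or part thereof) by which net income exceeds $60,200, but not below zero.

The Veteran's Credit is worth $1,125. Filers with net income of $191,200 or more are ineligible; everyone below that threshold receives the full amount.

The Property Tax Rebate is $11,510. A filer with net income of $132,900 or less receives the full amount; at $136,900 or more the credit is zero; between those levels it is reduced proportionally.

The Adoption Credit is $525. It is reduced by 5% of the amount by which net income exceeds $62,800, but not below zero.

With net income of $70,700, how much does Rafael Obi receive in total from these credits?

$13,015

Health Coverage Credit: income exceeds $60,200 by $10,500, which is 21 full-or-partial $500 increments; reduction = 21 × $20 = $420, leaving $250.
Veteran's Credit: $70,700 is below the $191,200 cutoff, so the full $1,125 applies.
Property Tax Rebate: $70,700 is at or below the $132,900 threshold, so the full $11,510 applies.
Adoption Credit: 5% of the $7,900 excess over $62,800 is $395; credit = $525 − $395 = $130.
Total: $250 + $1,125 + $11,510 + $130 = $13,015.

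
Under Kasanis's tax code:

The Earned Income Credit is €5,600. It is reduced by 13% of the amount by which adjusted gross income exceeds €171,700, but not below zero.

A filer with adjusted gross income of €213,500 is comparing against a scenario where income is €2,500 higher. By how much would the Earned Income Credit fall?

€166

At €213,500 — 13% of the €41,800 excess over €171,700 is €5,434; credit = €5,600 − €5,434 = €166.
At €216,000 — 13% of the €44,300 excess over €171,700 is €5,759 ≥ base, so the credit is €0.
Lost: €166 − €0 = €166.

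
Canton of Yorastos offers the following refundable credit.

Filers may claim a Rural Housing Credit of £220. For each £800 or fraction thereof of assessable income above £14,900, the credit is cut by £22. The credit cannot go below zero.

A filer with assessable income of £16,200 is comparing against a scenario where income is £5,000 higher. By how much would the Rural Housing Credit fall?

At £16,200 — income exceeds £14,900 by £1,300, which is 2 full-or-partial £800 increments; reduction = 2 × £22 = £44, leaving £176.
At £21,200 — income exceeds £14,900 by £6,300, which is 8 full-or-partial £800 increments; reduction = 8 × £22 = £176, leaving £44.
Lost: £176 − £44 = £132.

£132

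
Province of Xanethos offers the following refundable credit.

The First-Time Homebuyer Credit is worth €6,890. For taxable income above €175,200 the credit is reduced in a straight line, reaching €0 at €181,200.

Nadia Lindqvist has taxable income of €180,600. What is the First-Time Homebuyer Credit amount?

€689

First-Time Homebuyer Credit: €180,600 is €5,400 into a €6,000 phase-out range, leaving 600/6,000 of the credit: €6,890 × 600/6,000 = €689.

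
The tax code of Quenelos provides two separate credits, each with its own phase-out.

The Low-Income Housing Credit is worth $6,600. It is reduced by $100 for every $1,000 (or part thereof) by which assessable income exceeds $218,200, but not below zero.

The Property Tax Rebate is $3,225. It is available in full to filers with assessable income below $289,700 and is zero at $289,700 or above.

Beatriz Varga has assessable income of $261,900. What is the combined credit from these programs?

Low-Income Housing Credit: income exceeds $218,200 by $43,700, which is 44 full-or-partial $1,000 increments; reduction = 44 × $100 = $4,400, leaving $2,200.
Property Tax Rebate: $261,900 is below the $289,700 cutoff, so the full $3,225 applies.
Total: $2,200 + $3,225 = $5,425.

$5,425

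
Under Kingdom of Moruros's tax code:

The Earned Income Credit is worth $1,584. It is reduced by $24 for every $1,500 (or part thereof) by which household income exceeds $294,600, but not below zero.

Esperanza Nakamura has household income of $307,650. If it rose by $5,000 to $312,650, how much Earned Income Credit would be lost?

At $307,650 — income exceeds $294,600 by $13,050, which is 9 full-or-partial $1,500 increments; reduction = 9 × $24 = $216, leaving $1,368.
At $312,650 — income exceeds $294,600 by $18,050, which is 13 full-or-partial $1,500 increments; reduction = 13 × $24 = $312, leaving $1,272.
Lost: $1,368 − $1,272 = $96.

$96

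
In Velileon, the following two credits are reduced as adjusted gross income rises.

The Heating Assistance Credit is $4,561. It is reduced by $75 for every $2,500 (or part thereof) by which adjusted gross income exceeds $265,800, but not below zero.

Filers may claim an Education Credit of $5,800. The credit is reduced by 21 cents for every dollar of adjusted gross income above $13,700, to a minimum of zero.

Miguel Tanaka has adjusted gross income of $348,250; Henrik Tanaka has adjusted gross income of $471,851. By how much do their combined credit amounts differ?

Miguel ($348,250): Heating Assistance Credit: income exceeds $265,800 by $82,450, which is 33 full-or-partial $2,500 increments; reduction = 33 × $75 = $2,475, leaving $2,086. Education Credit: 21% of the $334,550 excess over $13,700 is $70,255.50 ≥ base, so the credit is $0. total $2,086 + $0 = $2,086
Henrik ($471,851): Heating Assistance Credit: income exceeds $265,800 by $206,051 → 83 increments × $75 = $6,225 ≥ base, so the credit is $0. Education Credit: 21% of the $458,151 excess over $13,700 is $96,211.71 ≥ base, so the credit is $0. total $0 + $0 = $0
Difference: |$2,086 − $0| = $2,086.

$2,086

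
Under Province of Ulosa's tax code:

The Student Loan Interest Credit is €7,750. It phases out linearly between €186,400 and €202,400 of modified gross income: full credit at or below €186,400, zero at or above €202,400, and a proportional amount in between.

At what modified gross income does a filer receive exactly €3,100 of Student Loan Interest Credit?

€3,100 is 3,100/7,750 of the full €7,750, so 4,650/7,750 of the €16,000 range has been used: income = €186,400 + €16,000 × 4,650/7,750 = €196,000.

€196,000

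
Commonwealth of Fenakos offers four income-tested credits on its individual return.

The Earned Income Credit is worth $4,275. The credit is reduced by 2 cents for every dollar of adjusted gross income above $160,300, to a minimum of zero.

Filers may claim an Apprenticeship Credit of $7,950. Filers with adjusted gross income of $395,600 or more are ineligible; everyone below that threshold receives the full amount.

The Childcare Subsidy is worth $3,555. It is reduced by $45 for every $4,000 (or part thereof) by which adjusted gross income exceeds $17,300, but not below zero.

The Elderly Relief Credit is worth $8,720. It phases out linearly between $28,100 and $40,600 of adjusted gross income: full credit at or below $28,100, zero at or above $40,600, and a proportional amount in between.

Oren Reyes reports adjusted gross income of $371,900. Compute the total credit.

$7,993

Earned Income Credit: 2% of the $211,600 excess over $160,300 is $4,232; credit = $4,275 − $4,232 = $43.
Apprenticeship Credit: $371,900 is below the $395,600 cutoff, so the full $7,950 applies.
Childcare Subsidy: income exceeds $17,300 by $354,600 → 89 increments × $45 = $4,005 ≥ base, so the credit is $0.
Elderly Relief Credit: $371,900 is at or above $40,600, so the credit is $0.
Total: $43 + $7,950 + $0 + $0 = $7,993.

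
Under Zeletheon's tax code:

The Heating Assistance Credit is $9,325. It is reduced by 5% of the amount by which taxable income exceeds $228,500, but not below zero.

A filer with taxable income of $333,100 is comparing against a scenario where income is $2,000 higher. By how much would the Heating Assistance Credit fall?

At $333,100 — 5% of the $104,600 excess over $228,500 is $5,230; credit = $9,325 − $5,230 = $4,095.
At $335,100 — 5% of the $106,600 excess over $228,500 is $5,330; credit = $9,325 − $5,330 = $3,995.
Lost: $4,095 − $3,995 = $100.

$100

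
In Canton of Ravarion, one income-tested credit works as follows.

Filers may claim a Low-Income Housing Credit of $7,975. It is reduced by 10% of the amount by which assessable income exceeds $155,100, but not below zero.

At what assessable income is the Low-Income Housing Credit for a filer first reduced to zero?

$234,850

The credit falls by 10% of each dollar above $155,100, so it reaches zero when the excess is $7,975 / 10% = $79,750: income = $155,100 + $79,750 = $234,850.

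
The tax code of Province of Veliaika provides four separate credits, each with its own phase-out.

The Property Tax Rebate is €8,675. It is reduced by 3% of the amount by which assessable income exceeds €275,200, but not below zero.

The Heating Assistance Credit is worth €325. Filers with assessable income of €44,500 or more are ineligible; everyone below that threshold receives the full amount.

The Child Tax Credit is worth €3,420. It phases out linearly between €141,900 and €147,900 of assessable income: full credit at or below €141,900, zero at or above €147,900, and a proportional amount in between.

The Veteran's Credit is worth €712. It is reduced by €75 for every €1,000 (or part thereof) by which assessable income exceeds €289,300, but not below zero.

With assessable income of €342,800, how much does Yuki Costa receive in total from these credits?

€6,647

Property Tax Rebate: 3% of the €67,600 excess over €275,200 is €2,028; credit = €8,675 − €2,028 = €6,647.
Heating Assistance Credit: €342,800 meets or exceeds the €44,500 cutoff, so the credit is €0.
Child Tax Credit: €342,800 is at or above €147,900, so the credit is €0.
Veteran's Credit: income exceeds €289,300 by €53,500 → 54 increments × €75 = €4,050 ≥ base, so the credit is €0.
Total: €6,647 + €0 + €0 + €0 = €6,647.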